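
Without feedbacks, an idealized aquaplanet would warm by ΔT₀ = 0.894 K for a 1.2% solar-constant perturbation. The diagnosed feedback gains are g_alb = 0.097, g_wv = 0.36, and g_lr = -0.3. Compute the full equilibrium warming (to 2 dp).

Total gain g = 0.097 + 0.36 − 0.3 = 0.157.
Amplification A = 1/(1 − 0.157) = 1.186.
ΔT = 0.894 × 1.186 = 1.06 K.

1.06 K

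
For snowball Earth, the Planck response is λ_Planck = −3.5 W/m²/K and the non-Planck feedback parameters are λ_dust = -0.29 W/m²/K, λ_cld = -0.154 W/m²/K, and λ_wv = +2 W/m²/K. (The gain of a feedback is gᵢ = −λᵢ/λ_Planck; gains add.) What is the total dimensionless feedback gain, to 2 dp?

0.44

Convert to gains: g_dust = -0.29/3.5 = -0.08286; g_cld = -0.154/3.5 = -0.044; g_wv = 2/3.5 = 0.5714.
Total gain g = 0.44454.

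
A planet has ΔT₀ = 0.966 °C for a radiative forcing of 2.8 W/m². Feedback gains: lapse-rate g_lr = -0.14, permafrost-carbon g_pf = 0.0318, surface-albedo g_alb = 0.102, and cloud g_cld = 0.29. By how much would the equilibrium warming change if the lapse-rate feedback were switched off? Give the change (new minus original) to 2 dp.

0.33 °C

Original: g = 0.2838, ΔT = 0.966/(1−0.2838) = 1.3488 °C.
Without lapse-rate: g' = 0.4238, ΔT' = 0.966/(1−0.4238) = 1.6765 °C.
Change = 1.6765 − 1.3488 = 0.33 °C.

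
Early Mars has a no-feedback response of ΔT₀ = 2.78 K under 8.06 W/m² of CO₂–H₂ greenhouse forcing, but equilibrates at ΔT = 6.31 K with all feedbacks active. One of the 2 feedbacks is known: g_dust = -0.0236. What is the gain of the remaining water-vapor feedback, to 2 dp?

0.58

Amplification A = ΔT/ΔT₀ = 6.31/2.78 = 2.27.
Total gain g = 1 − 1/A = 1 − 1/2.27 = 0.5595.
The known gain is -0.0236.
g_wv = 0.5595 + 0.0236 = 0.58.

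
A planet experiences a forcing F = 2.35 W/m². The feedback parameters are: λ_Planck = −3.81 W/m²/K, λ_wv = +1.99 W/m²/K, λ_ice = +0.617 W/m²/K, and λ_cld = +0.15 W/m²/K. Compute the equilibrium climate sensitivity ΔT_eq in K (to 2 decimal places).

2.23 K

Net feedback parameter λ = (−3.81) + (+1.99) + (+0.617) + (+0.15) = -1.053 W/m²/K.
ΔT = −F/λ = −2.35/(-1.053) = 2.23 K.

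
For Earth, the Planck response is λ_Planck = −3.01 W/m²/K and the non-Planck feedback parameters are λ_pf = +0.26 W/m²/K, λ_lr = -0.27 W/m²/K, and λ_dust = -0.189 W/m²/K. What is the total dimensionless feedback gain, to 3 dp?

-0.066

Convert to gains: g_pf = 0.26/3.01 = 0.08638; g_lr = -0.27/3.01 = -0.0897; g_dust = -0.189/3.01 = -0.06279.
Total gain g = -0.06611.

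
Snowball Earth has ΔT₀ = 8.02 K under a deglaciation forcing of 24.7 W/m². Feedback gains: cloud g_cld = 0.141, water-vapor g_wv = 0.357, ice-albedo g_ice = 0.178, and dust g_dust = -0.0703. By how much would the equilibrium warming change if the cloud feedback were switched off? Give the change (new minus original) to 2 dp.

-5.36 K

Original: g = 0.6057, ΔT = 8.02/(1−0.6057) = 20.3398 K.
Without cloud: g' = 0.4647, ΔT' = 8.02/(1−0.4647) = 14.9823 K.
Change = 14.9823 − 20.3398 = -5.36 K.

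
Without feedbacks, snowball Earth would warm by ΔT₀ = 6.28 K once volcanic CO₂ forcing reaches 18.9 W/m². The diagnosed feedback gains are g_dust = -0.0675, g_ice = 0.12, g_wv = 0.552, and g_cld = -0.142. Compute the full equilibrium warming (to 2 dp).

11.68 K

Total gain g = -0.0675 + 0.12 + 0.552 − 0.142 = 0.4625.
Amplification A = 1/(1 − 0.4625) = 1.86.
ΔT = 6.28 × 1.86 = 11.68 K.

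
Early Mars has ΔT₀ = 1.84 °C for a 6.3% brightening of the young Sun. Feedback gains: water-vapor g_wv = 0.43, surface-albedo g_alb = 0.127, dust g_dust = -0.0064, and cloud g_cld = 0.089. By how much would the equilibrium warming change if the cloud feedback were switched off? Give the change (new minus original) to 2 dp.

-1.01 °C

Original: g = 0.6396, ΔT = 1.84/(1−0.6396) = 5.1054 °C.
Without cloud: g' = 0.5506, ΔT' = 1.84/(1−0.5506) = 4.0943 °C.
Change = 4.0943 − 5.1054 = -1.01 °C.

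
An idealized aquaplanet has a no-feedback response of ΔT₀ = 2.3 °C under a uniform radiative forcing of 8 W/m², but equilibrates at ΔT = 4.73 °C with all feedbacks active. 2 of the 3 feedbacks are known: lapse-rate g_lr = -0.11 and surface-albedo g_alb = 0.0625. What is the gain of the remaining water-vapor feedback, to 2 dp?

0.56

Amplification A = ΔT/ΔT₀ = 4.73/2.3 = 2.057.
Total gain g = 1 − 1/A = 1 − 1/2.057 = 0.5139.
Known gains sum to -0.11 + 0.0625 = -0.0475.
g_wv = 0.5139 + 0.0475 = 0.56.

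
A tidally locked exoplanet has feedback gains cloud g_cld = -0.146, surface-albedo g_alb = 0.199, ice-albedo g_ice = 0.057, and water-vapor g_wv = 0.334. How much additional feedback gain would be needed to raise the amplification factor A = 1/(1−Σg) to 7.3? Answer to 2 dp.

Current total gain = 0.444.
Target gain for A = 7.3: g* = 1 − 1/7.3 = 0.863.
Additional gain needed = 0.863 − 0.444 = 0.42.

0.42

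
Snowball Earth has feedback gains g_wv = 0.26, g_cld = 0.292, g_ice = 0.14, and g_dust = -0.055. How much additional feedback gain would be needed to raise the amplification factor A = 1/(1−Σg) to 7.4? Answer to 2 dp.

Current total gain = 0.637.
Target gain for A = 7.4: g* = 1 − 1/7.4 = 0.8649.
Additional gain needed = 0.8649 − 0.637 = 0.23.

0.23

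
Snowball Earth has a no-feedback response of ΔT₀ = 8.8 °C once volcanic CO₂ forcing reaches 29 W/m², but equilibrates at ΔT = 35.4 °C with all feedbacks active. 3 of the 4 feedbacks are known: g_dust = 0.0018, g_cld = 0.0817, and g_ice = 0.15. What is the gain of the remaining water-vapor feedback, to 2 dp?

Amplification A = ΔT/ΔT₀ = 35.4/8.8 = 4.023.
Total gain g = 1 − 1/A = 1 − 1/4.023 = 0.7514.
Known gains sum to 0.0018 + 0.0817 + 0.15 = 0.2335.
g_wv = 0.7514 − 0.2335 = 0.52.

0.52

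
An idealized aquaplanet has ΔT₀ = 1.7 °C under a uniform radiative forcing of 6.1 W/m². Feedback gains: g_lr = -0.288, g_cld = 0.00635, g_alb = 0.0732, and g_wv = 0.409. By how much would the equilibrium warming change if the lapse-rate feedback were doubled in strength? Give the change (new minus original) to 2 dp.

-0.56 °C

Original: g = 0.20055, ΔT = 1.7/(1−0.20055) = 2.1265 °C.
With doubled lapse-rate: g' = -0.08745, ΔT' = 1.7/(1+0.08745) = 1.5633 °C.
Change = 1.5633 − 2.1265 = -0.56 °C.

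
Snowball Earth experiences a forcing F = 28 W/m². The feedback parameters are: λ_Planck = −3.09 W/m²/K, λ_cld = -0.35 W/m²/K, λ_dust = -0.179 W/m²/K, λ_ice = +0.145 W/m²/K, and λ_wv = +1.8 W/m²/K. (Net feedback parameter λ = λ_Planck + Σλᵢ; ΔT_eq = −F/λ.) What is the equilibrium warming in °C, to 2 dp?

Net feedback parameter λ = (−3.09) + (-0.35) + (-0.179) + (+0.145) + (+1.8) = -1.674 W/m²/K.
ΔT = −F/λ = −28/(-1.674) = 16.73 °C.

16.73 °C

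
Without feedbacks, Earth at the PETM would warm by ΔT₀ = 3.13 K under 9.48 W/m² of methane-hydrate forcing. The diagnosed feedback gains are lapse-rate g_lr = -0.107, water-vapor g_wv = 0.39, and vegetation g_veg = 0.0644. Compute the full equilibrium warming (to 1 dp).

Total gain g = -0.107 + 0.39 + 0.0644 = 0.3474.
Amplification A = 1/(1 − 0.3474) = 1.532.
ΔT = 3.13 × 1.532 = 4.8 K.

4.8 K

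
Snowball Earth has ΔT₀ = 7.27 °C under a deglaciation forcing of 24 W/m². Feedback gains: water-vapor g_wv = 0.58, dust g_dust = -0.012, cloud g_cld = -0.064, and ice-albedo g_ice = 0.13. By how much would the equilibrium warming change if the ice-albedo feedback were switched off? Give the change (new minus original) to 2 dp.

-5.21 °C

Original: g = 0.634, ΔT = 7.27/(1−0.634) = 19.8634 °C.
Without ice-albedo: g' = 0.504, ΔT' = 7.27/(1−0.504) = 14.6573 °C.
Change = 14.6573 − 19.8634 = -5.21 °C.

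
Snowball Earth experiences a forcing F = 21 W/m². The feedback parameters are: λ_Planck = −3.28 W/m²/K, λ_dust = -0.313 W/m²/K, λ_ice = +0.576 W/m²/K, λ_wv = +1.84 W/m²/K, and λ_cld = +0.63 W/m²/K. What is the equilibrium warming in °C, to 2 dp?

Net feedback parameter λ = (−3.28) + (-0.313) + (+0.576) + (+1.84) + (+0.63) = -0.547 W/m²/K.
ΔT = −F/λ = −21/(-0.547) = 38.39 °C.

38.39 °C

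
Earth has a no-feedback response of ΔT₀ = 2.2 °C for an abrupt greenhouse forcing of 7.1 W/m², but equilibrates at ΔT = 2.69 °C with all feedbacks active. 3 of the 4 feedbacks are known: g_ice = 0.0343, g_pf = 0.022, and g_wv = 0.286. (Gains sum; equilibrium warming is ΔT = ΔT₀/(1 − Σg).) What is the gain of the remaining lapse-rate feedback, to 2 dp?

-0.16

Amplification A = ΔT/ΔT₀ = 2.69/2.2 = 1.223.
Total gain g = 1 − 1/A = 1 − 1/1.223 = 0.1823.
Known gains sum to 0.0343 + 0.022 + 0.286 = 0.3423.
g_lr = 0.1823 − 0.3423 = -0.16.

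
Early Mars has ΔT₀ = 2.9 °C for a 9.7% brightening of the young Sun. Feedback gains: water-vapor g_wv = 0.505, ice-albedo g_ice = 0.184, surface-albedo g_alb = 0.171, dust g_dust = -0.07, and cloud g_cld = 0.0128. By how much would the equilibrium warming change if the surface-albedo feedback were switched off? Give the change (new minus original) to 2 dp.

Original: g = 0.8028, ΔT = 2.9/(1−0.8028) = 14.7059 °C.
Without surface-albedo: g' = 0.6318, ΔT' = 2.9/(1−0.6318) = 7.8762 °C.
Change = 7.8762 − 14.7059 = -6.83 °C.

-6.83 °C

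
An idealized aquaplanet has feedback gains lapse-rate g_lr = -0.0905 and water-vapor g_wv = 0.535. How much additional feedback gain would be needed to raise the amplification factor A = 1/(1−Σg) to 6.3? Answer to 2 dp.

Current total gain = 0.4445.
Target gain for A = 6.3: g* = 1 − 1/6.3 = 0.8413.
Additional gain needed = 0.8413 − 0.4445 = 0.40.

0.40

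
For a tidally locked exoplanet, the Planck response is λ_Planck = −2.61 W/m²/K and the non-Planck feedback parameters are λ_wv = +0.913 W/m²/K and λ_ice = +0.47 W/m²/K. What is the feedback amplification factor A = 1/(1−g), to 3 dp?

2.127

Convert to gains: g_wv = 0.913/2.61 = 0.3498; g_ice = 0.47/2.61 = 0.1801.
Total gain g = 0.5299.
A = 1/(1 − 0.5299) = 2.127.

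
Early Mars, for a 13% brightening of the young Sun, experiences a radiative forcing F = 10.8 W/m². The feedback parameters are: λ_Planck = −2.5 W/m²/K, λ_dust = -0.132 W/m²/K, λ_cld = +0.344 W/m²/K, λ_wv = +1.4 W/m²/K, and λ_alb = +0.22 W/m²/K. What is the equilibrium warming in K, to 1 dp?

16.2 K

Net feedback parameter λ = (−2.5) + (-0.132) + (+0.344) + (+1.4) + (+0.22) = -0.668 W/m²/K.
ΔT = −F/λ = −10.8/(-0.668) = 16.2 K.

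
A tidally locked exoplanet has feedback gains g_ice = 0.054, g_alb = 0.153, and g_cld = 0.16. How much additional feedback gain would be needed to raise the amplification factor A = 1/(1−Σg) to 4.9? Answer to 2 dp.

Current total gain = 0.367.
Target gain for A = 4.9: g* = 1 − 1/4.9 = 0.7959.
Additional gain needed = 0.7959 − 0.367 = 0.43.

0.43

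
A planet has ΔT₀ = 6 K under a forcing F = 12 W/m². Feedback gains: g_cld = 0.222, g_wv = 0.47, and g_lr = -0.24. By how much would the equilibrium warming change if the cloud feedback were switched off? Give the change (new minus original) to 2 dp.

Original: g = 0.452, ΔT = 6/(1−0.452) = 10.9489 K.
Without cloud: g' = 0.23, ΔT' = 6/(1−0.23) = 7.7922 K.
Change = 7.7922 − 10.9489 = -3.16 K.

-3.16 K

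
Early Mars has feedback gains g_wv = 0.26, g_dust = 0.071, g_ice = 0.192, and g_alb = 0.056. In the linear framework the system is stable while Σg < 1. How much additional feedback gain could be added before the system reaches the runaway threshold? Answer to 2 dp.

0.42

Current total gain = 0.26 + 0.071 + 0.192 + 0.056 = 0.579.
Margin to runaway = 1 − 0.579 = 0.42.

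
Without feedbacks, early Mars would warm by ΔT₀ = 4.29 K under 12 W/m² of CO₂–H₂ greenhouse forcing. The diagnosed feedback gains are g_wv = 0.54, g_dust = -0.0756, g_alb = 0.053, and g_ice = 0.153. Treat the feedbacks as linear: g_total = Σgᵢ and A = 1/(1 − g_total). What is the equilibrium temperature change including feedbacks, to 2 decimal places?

Total gain g = 0.54 − 0.0756 + 0.053 + 0.153 = 0.6704.
Amplification A = 1/(1 − 0.6704) = 3.034.
ΔT = 4.29 × 3.034 = 13.02 K.

13.02 K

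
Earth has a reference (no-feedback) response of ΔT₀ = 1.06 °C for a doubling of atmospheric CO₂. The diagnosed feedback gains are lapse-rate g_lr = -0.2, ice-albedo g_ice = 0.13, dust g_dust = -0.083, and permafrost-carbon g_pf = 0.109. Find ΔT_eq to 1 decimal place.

Total gain g = -0.2 + 0.13 − 0.083 + 0.109 = -0.044.
Amplification A = 1/(1 + 0.044) = 0.9579.
ΔT = 1.06 × 0.9579 = 1.0 °C.

1.0 °C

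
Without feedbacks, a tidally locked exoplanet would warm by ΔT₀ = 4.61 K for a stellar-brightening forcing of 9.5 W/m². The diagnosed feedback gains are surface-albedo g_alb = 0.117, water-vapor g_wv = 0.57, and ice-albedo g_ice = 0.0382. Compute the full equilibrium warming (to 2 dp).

Total gain g = 0.117 + 0.57 + 0.0382 = 0.7252.
Amplification A = 1/(1 − 0.7252) = 3.639.
ΔT = 4.61 × 3.639 = 16.78 K.

16.78 K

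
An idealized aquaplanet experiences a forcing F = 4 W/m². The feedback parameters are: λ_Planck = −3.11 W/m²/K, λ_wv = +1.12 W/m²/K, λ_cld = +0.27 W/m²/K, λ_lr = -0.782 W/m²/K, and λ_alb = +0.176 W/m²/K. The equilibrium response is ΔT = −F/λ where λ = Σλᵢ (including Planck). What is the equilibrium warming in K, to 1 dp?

Net feedback parameter λ = (−3.11) + (+1.12) + (+0.27) + (-0.782) + (+0.176) = -2.326 W/m²/K.
ΔT = −F/λ = −4/(-2.326) = 1.7 K.

1.7 K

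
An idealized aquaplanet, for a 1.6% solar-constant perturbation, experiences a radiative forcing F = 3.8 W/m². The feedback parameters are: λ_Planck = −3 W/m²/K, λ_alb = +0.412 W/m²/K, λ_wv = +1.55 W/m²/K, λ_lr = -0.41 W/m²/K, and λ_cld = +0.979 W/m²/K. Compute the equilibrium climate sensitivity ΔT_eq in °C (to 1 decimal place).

8.1 °C

Net feedback parameter λ = (−3) + (+0.412) + (+1.55) + (-0.41) + (+0.979) = -0.469 W/m²/K.
ΔT = −F/λ = −3.8/(-0.469) = 8.1 °C.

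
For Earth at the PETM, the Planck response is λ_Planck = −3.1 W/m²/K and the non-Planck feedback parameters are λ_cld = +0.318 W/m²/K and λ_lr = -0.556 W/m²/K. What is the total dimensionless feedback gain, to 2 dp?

Convert to gains: g_cld = 0.318/3.1 = 0.1026; g_lr = -0.556/3.1 = -0.1794.
Total gain g = -0.0768.

-0.08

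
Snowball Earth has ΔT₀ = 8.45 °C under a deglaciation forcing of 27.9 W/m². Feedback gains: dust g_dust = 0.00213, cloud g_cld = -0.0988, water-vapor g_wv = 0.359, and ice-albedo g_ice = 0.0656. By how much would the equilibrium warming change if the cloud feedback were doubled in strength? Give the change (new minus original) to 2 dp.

Original: g = 0.32793, ΔT = 8.45/(1−0.32793) = 12.5731 °C.
With doubled cloud: g' = 0.22913, ΔT' = 8.45/(1−0.22913) = 10.9616 °C.
Change = 10.9616 − 12.5731 = -1.61 °C.

-1.61 °C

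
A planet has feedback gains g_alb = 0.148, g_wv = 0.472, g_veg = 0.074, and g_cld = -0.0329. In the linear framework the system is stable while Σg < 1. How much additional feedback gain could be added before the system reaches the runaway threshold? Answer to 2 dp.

Current total gain = 0.148 + 0.472 + 0.074 − 0.0329 = 0.6611.
Margin to runaway = 1 − 0.6611 = 0.34.

0.34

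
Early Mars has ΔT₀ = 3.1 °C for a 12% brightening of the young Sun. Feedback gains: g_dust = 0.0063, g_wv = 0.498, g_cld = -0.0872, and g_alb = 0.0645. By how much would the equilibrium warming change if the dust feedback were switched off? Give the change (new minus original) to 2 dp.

Original: g = 0.4816, ΔT = 3.1/(1−0.4816) = 5.9799 °C.
Without dust: g' = 0.4753, ΔT' = 3.1/(1−0.4753) = 5.9081 °C.
Change = 5.9081 − 5.9799 = -0.07 °C.

-0.07 °C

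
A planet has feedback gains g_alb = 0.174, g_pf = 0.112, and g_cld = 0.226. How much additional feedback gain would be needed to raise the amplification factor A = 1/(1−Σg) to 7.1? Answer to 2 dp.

Current total gain = 0.512.
Target gain for A = 7.1: g* = 1 − 1/7.1 = 0.8592.
Additional gain needed = 0.8592 − 0.512 = 0.35.

0.35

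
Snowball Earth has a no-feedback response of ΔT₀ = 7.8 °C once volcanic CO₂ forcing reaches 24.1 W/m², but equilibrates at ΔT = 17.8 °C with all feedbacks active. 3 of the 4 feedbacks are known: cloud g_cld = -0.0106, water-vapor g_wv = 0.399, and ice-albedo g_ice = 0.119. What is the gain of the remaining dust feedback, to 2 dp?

Amplification A = ΔT/ΔT₀ = 17.8/7.8 = 2.282.
Total gain g = 1 − 1/A = 1 − 1/2.282 = 0.5618.
Known gains sum to -0.0106 + 0.399 + 0.119 = 0.5074.
g_dust = 0.5618 − 0.5074 = 0.05.

0.05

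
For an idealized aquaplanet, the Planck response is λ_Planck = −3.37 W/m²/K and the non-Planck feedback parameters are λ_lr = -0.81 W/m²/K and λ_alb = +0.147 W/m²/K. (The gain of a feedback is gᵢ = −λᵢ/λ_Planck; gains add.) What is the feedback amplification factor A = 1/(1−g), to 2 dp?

0.84

Convert to gains: g_lr = -0.81/3.37 = -0.2404; g_alb = 0.147/3.37 = 0.04362.
Total gain g = -0.19678.
A = 1/(1 + 0.19678) = 0.84.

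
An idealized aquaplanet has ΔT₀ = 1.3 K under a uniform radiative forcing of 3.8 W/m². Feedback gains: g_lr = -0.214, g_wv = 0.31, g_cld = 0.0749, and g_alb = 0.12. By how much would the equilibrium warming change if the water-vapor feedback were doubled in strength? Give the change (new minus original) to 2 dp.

1.42 K

Original: g = 0.2909, ΔT = 1.3/(1−0.2909) = 1.8333 K.
With doubled water-vapor: g' = 0.6009, ΔT' = 1.3/(1−0.6009) = 3.2573 K.
Change = 3.2573 − 1.8333 = 1.42 K.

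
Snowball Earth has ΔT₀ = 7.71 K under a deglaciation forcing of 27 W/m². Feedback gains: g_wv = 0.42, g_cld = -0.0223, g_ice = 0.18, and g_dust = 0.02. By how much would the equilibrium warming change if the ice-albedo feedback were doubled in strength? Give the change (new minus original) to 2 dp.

Original: g = 0.5977, ΔT = 7.71/(1−0.5977) = 19.1648 K.
With doubled ice-albedo: g' = 0.7777, ΔT' = 7.71/(1−0.7777) = 34.6829 K.
Change = 34.6829 − 19.1648 = 15.52 K.

15.52 K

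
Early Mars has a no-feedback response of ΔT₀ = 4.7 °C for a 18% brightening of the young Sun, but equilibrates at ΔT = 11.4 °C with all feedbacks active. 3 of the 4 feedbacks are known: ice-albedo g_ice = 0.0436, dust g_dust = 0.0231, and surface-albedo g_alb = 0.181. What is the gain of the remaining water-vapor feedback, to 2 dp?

Amplification A = ΔT/ΔT₀ = 11.4/4.7 = 2.426.
Total gain g = 1 − 1/A = 1 − 1/2.426 = 0.5878.
Known gains sum to 0.0436 + 0.0231 + 0.181 = 0.2477.
g_wv = 0.5878 − 0.2477 = 0.34.

0.34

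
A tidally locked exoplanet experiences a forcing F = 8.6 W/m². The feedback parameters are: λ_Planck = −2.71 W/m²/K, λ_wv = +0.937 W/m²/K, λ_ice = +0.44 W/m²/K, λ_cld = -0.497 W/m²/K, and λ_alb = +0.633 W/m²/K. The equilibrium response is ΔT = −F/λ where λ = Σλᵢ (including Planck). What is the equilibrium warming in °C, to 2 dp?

7.18 °C

Net feedback parameter λ = (−2.71) + (+0.937) + (+0.44) + (-0.497) + (+0.633) = -1.197 W/m²/K.
ΔT = −F/λ = −8.6/(-1.197) = 7.18 °C.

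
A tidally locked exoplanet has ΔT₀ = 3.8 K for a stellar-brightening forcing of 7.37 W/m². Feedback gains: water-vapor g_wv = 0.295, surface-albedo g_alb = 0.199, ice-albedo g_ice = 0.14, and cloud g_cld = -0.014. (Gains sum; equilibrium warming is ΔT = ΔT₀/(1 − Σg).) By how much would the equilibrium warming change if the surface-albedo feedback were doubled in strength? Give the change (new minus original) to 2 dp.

Original: g = 0.62, ΔT = 3.8/(1−0.62) = 10.0000 K.
With doubled surface-albedo: g' = 0.819, ΔT' = 3.8/(1−0.819) = 20.9945 K.
Change = 20.9945 − 10.0000 = 10.99 K.

10.99 K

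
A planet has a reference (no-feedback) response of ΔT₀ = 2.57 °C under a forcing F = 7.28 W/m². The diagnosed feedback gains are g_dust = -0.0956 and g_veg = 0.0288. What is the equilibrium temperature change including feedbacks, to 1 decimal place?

Total gain g = -0.0956 + 0.0288 = -0.0668.
Amplification A = 1/(1 + 0.0668) = 0.9374.
ΔT = 2.57 × 0.9374 = 2.4 °C.

2.4 °C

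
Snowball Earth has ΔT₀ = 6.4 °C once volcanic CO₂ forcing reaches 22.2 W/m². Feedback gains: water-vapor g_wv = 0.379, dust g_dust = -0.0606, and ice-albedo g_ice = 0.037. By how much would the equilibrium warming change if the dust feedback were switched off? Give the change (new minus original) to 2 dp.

1.03 °C

Original: g = 0.3554, ΔT = 6.4/(1−0.3554) = 9.9286 °C.
Without dust: g' = 0.416, ΔT' = 6.4/(1−0.416) = 10.9589 °C.
Change = 10.9589 − 9.9286 = 1.03 °C.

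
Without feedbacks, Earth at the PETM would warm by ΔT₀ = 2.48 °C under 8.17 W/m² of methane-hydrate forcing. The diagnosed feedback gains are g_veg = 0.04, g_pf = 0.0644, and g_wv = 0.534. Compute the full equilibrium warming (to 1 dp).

Total gain g = 0.04 + 0.0644 + 0.534 = 0.6384.
Amplification A = 1/(1 − 0.6384) = 2.765.
ΔT = 2.48 × 2.765 = 6.9 °C.

6.9 °C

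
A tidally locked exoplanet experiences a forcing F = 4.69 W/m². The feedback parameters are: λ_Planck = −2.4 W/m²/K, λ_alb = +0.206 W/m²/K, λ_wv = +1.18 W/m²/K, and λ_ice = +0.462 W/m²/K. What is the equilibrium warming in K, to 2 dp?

8.50 K

Net feedback parameter λ = (−2.4) + (+0.206) + (+1.18) + (+0.462) = -0.552 W/m²/K.
ΔT = −F/λ = −4.69/(-0.552) = 8.50 K.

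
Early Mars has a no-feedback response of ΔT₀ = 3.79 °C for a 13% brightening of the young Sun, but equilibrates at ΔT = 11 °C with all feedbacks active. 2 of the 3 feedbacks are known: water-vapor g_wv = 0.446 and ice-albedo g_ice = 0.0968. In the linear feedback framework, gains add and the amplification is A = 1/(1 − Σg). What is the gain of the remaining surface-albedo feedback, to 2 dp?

Amplification A = ΔT/ΔT₀ = 11/3.79 = 2.902.
Total gain g = 1 − 1/A = 1 − 1/2.902 = 0.6554.
Known gains sum to 0.446 + 0.0968 = 0.5428.
g_alb = 0.6554 − 0.5428 = 0.11.

0.11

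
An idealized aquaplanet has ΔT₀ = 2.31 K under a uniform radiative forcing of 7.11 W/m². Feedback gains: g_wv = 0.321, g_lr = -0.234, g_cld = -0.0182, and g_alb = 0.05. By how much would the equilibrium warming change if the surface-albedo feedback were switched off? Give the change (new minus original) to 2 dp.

-0.14 K

Original: g = 0.1188, ΔT = 2.31/(1−0.1188) = 2.6214 K.
Without surface-albedo: g' = 0.0688, ΔT' = 2.31/(1−0.0688) = 2.4807 K.
Change = 2.4807 − 2.6214 = -0.14 K.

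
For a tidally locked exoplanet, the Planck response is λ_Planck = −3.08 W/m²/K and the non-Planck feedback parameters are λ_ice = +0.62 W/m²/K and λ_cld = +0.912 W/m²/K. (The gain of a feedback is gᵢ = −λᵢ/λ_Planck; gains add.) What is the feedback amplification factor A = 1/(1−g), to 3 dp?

1.990

Convert to gains: g_ice = 0.62/3.08 = 0.2013; g_cld = 0.912/3.08 = 0.2961.
Total gain g = 0.4974.
A = 1/(1 − 0.4974) = 1.990.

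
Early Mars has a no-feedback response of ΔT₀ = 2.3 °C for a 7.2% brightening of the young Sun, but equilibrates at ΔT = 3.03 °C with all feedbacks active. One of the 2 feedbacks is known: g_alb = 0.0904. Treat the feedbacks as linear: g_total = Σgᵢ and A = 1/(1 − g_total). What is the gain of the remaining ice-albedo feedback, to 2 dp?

0.15

Amplification A = ΔT/ΔT₀ = 3.03/2.3 = 1.317.
Total gain g = 1 − 1/A = 1 − 1/1.317 = 0.2407.
The known gain is 0.0904.
g_ice = 0.2407 − 0.0904 = 0.15.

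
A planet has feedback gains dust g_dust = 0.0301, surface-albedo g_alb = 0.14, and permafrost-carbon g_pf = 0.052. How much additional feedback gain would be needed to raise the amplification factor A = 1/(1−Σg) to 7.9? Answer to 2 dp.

0.65

Current total gain = 0.2221.
Target gain for A = 7.9: g* = 1 − 1/7.9 = 0.8734.
Additional gain needed = 0.8734 − 0.2221 = 0.65.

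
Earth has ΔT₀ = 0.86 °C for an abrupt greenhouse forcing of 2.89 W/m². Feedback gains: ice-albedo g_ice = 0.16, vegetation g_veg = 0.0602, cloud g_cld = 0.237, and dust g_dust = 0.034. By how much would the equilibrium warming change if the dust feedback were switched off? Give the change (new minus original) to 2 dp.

-0.11 °C

Original: g = 0.4912, ΔT = 0.86/(1−0.4912) = 1.6903 °C.
Without dust: g' = 0.4572, ΔT' = 0.86/(1−0.4572) = 1.5844 °C.
Change = 1.5844 − 1.6903 = -0.11 °C.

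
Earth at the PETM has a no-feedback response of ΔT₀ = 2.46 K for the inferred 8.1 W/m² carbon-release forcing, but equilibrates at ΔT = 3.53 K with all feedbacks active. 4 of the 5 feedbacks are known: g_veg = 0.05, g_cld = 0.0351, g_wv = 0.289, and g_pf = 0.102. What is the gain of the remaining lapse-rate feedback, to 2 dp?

Amplification A = ΔT/ΔT₀ = 3.53/2.46 = 1.435.
Total gain g = 1 − 1/A = 1 − 1/1.435 = 0.3031.
Known gains sum to 0.05 + 0.0351 + 0.289 + 0.102 = 0.4761.
g_lr = 0.3031 − 0.4761 = -0.17.

-0.17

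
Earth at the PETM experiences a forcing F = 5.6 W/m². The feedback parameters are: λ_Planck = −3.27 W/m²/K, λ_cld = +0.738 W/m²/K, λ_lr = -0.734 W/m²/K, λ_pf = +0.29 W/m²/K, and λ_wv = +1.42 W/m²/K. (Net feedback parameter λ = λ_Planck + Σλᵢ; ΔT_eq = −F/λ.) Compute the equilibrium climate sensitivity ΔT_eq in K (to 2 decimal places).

Net feedback parameter λ = (−3.27) + (+0.738) + (-0.734) + (+0.29) + (+1.42) = -1.556 W/m²/K.
ΔT = −F/λ = −5.6/(-1.556) = 3.60 K.

3.60 K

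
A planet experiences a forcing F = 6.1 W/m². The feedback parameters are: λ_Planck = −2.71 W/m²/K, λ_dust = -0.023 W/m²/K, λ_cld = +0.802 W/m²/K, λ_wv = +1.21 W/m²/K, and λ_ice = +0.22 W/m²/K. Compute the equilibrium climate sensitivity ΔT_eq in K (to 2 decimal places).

12.18 K

Net feedback parameter λ = (−2.71) + (-0.023) + (+0.802) + (+1.21) + (+0.22) = -0.501 W/m²/K.
ΔT = −F/λ = −6.1/(-0.501) = 12.18 K.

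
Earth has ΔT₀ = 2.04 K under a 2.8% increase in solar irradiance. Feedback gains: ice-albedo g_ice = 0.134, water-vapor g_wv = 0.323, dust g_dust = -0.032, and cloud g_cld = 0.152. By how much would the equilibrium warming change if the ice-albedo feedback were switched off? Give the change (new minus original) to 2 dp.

-1.16 K

Original: g = 0.577, ΔT = 2.04/(1−0.577) = 4.8227 K.
Without ice-albedo: g' = 0.443, ΔT' = 2.04/(1−0.443) = 3.6625 K.
Change = 3.6625 − 4.8227 = -1.16 K.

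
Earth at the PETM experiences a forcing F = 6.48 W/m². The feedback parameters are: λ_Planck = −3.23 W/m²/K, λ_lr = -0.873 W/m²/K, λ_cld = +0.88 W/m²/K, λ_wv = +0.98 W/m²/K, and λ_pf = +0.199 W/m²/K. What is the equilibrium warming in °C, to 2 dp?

3.17 °C

Net feedback parameter λ = (−3.23) + (-0.873) + (+0.88) + (+0.98) + (+0.199) = -2.044 W/m²/K.
ΔT = −F/λ = −6.48/(-2.044) = 3.17 °C.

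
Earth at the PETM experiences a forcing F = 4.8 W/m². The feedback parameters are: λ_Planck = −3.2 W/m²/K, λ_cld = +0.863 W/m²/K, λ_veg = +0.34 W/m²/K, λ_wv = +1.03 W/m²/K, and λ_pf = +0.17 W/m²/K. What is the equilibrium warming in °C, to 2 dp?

6.02 °C

Net feedback parameter λ = (−3.2) + (+0.863) + (+0.34) + (+1.03) + (+0.17) = -0.797 W/m²/K.
ΔT = −F/λ = −4.8/(-0.797) = 6.02 °C.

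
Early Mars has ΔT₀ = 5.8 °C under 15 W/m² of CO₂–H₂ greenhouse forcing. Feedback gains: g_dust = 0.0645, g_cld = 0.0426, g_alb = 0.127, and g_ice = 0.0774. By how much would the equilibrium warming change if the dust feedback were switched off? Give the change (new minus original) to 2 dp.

Original: g = 0.3115, ΔT = 5.8/(1−0.3115) = 8.4241 °C.
Without dust: g' = 0.247, ΔT' = 5.8/(1−0.247) = 7.7025 °C.
Change = 7.7025 − 8.4241 = -0.72 °C.

-0.72 °C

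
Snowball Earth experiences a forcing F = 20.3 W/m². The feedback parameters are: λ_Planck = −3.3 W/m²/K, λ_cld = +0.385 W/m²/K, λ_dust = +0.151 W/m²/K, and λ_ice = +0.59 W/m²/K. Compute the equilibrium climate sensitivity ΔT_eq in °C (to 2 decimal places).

9.34 °C

Net feedback parameter λ = (−3.3) + (+0.385) + (+0.151) + (+0.59) = -2.174 W/m²/K.
ΔT = −F/λ = −20.3/(-2.174) = 9.34 °C.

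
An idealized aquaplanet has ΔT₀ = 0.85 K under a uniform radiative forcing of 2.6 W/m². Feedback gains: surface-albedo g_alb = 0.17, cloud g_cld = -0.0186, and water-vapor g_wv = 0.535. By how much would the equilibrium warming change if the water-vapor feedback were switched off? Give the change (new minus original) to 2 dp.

Original: g = 0.6864, ΔT = 0.85/(1−0.6864) = 2.7105 K.
Without water-vapor: g' = 0.1514, ΔT' = 0.85/(1−0.1514) = 1.0016 K.
Change = 1.0016 − 2.7105 = -1.71 K.

-1.71 K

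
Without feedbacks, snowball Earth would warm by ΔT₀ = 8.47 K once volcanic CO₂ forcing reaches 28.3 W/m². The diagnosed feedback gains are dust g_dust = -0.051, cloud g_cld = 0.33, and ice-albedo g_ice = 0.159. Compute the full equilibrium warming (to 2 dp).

Total gain g = -0.051 + 0.33 + 0.159 = 0.438.
Amplification A = 1/(1 − 0.438) = 1.779.
ΔT = 8.47 × 1.779 = 15.07 K.

15.07 K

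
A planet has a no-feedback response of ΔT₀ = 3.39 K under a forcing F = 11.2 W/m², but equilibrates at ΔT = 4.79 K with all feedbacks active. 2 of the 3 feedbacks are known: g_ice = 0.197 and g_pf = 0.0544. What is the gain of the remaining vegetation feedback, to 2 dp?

0.04

Amplification A = ΔT/ΔT₀ = 4.79/3.39 = 1.413.
Total gain g = 1 − 1/A = 1 − 1/1.413 = 0.2923.
Known gains sum to 0.197 + 0.0544 = 0.2514.
g_veg = 0.2923 − 0.2514 = 0.04.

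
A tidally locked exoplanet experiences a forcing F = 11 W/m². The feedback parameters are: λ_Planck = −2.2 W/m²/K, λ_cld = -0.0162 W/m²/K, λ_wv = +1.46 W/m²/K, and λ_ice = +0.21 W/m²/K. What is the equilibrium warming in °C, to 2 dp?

20.14 °C

Net feedback parameter λ = (−2.2) + (-0.0162) + (+1.46) + (+0.21) = -0.5462 W/m²/K.
ΔT = −F/λ = −11/(-0.5462) = 20.14 °C.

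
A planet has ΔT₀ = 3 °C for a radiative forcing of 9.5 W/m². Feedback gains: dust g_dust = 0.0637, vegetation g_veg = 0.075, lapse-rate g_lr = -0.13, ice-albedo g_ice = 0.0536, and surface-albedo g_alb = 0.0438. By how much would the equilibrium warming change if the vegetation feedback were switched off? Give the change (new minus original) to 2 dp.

-0.26 °C

Original: g = 0.1061, ΔT = 3/(1−0.1061) = 3.3561 °C.
Without vegetation: g' = 0.0311, ΔT' = 3/(1−0.0311) = 3.0963 °C.
Change = 3.0963 − 3.3561 = -0.26 °C.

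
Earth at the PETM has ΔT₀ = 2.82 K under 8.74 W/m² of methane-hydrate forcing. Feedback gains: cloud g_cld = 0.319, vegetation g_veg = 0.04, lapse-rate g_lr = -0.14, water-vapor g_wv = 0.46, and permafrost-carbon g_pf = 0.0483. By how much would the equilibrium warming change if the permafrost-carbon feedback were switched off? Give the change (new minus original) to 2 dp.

-1.56 K

Original: g = 0.7273, ΔT = 2.82/(1−0.7273) = 10.3410 K.
Without permafrost-carbon: g' = 0.679, ΔT' = 2.82/(1−0.679) = 8.7850 K.
Change = 8.7850 − 10.3410 = -1.56 K.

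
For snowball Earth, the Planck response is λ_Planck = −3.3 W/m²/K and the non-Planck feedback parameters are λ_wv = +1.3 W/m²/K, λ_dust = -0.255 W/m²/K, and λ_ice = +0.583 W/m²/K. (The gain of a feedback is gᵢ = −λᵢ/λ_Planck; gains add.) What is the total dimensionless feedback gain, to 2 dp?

Convert to gains: g_wv = 1.3/3.3 = 0.3939; g_dust = -0.255/3.3 = -0.07727; g_ice = 0.583/3.3 = 0.1767.
Total gain g = 0.49333.

0.49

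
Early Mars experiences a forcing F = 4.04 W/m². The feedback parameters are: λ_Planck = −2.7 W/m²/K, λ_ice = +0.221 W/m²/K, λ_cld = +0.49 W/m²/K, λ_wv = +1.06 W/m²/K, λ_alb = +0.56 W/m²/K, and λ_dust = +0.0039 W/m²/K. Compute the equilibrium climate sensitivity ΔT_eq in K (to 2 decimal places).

Net feedback parameter λ = (−2.7) + (+0.221) + (+0.49) + (+1.06) + (+0.56) + (+0.0039) = -0.3651 W/m²/K.
ΔT = −F/λ = −4.04/(-0.3651) = 11.07 K.

11.07 K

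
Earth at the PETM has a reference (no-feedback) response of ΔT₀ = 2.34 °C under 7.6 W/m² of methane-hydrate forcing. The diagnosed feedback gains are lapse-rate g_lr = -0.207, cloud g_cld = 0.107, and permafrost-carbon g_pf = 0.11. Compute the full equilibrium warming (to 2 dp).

2.36 °C

Total gain g = -0.207 + 0.107 + 0.11 = 0.01.
Amplification A = 1/(1 − 0.01) = 1.01.
ΔT = 2.34 × 1.01 = 2.36 °C.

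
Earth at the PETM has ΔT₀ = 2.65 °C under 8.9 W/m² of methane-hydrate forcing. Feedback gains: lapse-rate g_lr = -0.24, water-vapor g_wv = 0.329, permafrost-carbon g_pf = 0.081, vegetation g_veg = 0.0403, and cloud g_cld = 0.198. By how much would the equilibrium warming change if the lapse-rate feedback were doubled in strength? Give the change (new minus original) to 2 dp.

Original: g = 0.4083, ΔT = 2.65/(1−0.4083) = 4.4786 °C.
With doubled lapse-rate: g' = 0.1683, ΔT' = 2.65/(1−0.1683) = 3.1862 °C.
Change = 3.1862 − 4.4786 = -1.29 °C.

-1.29 °C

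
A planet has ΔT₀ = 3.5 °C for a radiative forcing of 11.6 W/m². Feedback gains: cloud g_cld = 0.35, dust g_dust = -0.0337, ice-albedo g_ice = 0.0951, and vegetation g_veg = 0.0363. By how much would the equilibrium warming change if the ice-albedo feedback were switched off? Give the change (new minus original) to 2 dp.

Original: g = 0.4477, ΔT = 3.5/(1−0.4477) = 6.3371 °C.
Without ice-albedo: g' = 0.3526, ΔT' = 3.5/(1−0.3526) = 5.4062 °C.
Change = 5.4062 − 6.3371 = -0.93 °C.

-0.93 °C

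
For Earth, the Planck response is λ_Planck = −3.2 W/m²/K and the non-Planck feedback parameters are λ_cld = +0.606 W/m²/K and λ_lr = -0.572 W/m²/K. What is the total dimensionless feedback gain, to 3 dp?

Convert to gains: g_cld = 0.606/3.2 = 0.1894; g_lr = -0.572/3.2 = -0.1787.
Total gain g = 0.0107.

0.011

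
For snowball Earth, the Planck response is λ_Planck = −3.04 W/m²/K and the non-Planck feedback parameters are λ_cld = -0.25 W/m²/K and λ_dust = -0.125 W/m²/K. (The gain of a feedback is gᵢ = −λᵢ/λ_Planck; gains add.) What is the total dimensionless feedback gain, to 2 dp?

Convert to gains: g_cld = -0.25/3.04 = -0.08224; g_dust = -0.125/3.04 = -0.04112.
Total gain g = -0.12336.

-0.12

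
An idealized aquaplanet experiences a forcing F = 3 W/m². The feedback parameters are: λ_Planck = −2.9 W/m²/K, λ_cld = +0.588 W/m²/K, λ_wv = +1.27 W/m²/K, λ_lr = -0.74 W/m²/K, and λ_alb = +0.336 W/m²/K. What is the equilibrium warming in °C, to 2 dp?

2.07 °C

Net feedback parameter λ = (−2.9) + (+0.588) + (+1.27) + (-0.74) + (+0.336) = -1.446 W/m²/K.
ΔT = −F/λ = −3/(-1.446) = 2.07 °C.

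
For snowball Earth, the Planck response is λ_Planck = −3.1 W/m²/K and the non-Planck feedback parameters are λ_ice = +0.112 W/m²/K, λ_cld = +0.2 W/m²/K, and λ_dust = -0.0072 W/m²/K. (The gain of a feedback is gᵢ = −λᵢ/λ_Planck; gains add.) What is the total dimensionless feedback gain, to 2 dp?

Convert to gains: g_ice = 0.112/3.1 = 0.03613; g_cld = 0.2/3.1 = 0.06452; g_dust = -0.0072/3.1 = -0.002323.
Total gain g = 0.098327.

0.10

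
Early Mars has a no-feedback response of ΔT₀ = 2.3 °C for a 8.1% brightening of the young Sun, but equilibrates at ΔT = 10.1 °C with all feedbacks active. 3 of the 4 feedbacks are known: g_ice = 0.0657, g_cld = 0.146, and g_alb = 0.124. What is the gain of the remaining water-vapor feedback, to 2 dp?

Amplification A = ΔT/ΔT₀ = 10.1/2.3 = 4.391.
Total gain g = 1 − 1/A = 1 − 1/4.391 = 0.7723.
Known gains sum to 0.0657 + 0.146 + 0.124 = 0.3357.
g_wv = 0.7723 − 0.3357 = 0.44.

0.44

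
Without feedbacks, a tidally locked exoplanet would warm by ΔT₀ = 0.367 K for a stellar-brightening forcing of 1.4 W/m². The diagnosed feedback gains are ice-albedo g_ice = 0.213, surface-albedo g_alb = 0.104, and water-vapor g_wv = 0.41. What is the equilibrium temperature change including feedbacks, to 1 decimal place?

Total gain g = 0.213 + 0.104 + 0.41 = 0.727.
Amplification A = 1/(1 − 0.727) = 3.663.
ΔT = 0.367 × 3.663 = 1.3 K.

1.3 K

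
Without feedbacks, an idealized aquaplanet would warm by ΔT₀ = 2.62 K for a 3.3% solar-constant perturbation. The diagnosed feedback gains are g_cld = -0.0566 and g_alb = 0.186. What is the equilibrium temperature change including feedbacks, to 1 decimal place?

Total gain g = -0.0566 + 0.186 = 0.1294.
Amplification A = 1/(1 − 0.1294) = 1.149.
ΔT = 2.62 × 1.149 = 3.0 K.

3.0 K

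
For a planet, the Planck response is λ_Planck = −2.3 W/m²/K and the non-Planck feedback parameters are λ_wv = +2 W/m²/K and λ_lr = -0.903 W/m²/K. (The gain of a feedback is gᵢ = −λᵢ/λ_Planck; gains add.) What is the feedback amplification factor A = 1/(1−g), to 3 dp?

1.912

Convert to gains: g_wv = 2/2.3 = 0.8696; g_lr = -0.903/2.3 = -0.3926.
Total gain g = 0.477.
A = 1/(1 − 0.477) = 1.912.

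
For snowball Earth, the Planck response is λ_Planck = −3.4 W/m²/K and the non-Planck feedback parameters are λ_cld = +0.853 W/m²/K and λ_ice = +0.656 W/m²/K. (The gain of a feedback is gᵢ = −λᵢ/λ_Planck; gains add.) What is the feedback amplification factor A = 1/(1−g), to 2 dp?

1.80

Convert to gains: g_cld = 0.853/3.4 = 0.2509; g_ice = 0.656/3.4 = 0.1929.
Total gain g = 0.4438.
A = 1/(1 − 0.4438) = 1.80.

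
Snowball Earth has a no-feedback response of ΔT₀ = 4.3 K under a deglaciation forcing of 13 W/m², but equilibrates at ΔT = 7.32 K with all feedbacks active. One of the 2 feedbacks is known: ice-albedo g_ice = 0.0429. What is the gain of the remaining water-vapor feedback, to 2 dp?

0.37

Amplification A = ΔT/ΔT₀ = 7.32/4.3 = 1.702.
Total gain g = 1 − 1/A = 1 − 1/1.702 = 0.4125.
The known gain is 0.0429.
g_wv = 0.4125 − 0.0429 = 0.37.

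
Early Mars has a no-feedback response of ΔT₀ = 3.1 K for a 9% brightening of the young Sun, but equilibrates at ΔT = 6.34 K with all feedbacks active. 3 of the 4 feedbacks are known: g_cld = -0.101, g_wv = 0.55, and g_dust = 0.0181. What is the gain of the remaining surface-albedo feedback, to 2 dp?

Amplification A = ΔT/ΔT₀ = 6.34/3.1 = 2.045.
Total gain g = 1 − 1/A = 1 − 1/2.045 = 0.511.
Known gains sum to -0.101 + 0.55 + 0.0181 = 0.4671.
g_alb = 0.511 − 0.4671 = 0.04.

0.04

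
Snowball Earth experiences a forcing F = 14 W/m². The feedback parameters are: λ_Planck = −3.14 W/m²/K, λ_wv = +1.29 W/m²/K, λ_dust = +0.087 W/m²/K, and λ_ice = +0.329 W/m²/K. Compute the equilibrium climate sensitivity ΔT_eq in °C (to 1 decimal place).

Net feedback parameter λ = (−3.14) + (+1.29) + (+0.087) + (+0.329) = -1.434 W/m²/K.
ΔT = −F/λ = −14/(-1.434) = 9.8 °C.

9.8 °C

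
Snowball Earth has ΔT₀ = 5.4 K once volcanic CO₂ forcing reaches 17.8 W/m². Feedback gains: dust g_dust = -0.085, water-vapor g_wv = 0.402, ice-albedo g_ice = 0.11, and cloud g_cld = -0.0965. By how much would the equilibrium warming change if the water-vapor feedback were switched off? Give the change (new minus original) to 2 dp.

-3.03 K

Original: g = 0.3305, ΔT = 5.4/(1−0.3305) = 8.0657 K.
Without water-vapor: g' = -0.0715, ΔT' = 5.4/(1+0.0715) = 5.0397 K.
Change = 5.0397 − 8.0657 = -3.03 K.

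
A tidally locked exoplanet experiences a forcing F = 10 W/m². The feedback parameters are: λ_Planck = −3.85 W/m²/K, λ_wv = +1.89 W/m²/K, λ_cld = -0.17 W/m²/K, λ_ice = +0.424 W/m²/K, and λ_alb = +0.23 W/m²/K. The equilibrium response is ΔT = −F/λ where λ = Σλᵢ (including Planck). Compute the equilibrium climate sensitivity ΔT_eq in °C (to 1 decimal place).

6.8 °C

Net feedback parameter λ = (−3.85) + (+1.89) + (-0.17) + (+0.424) + (+0.23) = -1.476 W/m²/K.
ΔT = −F/λ = −10/(-1.476) = 6.8 °C.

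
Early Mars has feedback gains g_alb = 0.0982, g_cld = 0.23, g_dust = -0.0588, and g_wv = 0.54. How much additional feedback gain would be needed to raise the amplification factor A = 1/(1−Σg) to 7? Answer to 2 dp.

Current total gain = 0.8094.
Target gain for A = 7: g* = 1 − 1/7 = 0.8571.
Additional gain needed = 0.8571 − 0.8094 = 0.05.

0.05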